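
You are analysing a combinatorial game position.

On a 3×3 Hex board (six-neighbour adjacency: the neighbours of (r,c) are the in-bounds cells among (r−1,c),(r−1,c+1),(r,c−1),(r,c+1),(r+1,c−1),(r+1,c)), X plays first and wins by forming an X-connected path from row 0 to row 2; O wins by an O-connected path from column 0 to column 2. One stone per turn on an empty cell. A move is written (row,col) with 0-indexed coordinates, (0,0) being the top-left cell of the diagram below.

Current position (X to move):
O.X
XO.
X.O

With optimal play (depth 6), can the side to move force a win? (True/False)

ply 1, X at O.X/XO./X.O | (0,1)=+1→OXX/XO./X.O*; (1,2)=+1→O.X/XOX/X.O; (2,1)=+1→O.X/XO./XXO
ply 2: OXX/XO./X.O is terminal -1 (O); from O.X/XO./X.O depth 6

X winning at [O.X/XO./X.O]: True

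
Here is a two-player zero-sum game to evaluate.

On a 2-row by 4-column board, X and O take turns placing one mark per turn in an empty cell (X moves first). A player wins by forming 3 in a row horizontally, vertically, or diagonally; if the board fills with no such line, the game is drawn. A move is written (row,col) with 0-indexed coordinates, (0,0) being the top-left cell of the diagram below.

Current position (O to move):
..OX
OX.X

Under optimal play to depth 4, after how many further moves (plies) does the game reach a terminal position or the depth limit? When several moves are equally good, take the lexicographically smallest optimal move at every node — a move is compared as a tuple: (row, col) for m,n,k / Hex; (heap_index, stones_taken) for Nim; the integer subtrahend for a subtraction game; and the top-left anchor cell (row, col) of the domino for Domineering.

ply 1, O at ..OX/OX.X | (0,0)=-1→O.OX/OX.X; (0,1)=-1→.OOX/OX.X; (1,2)=+0→..OX/OXOX*
ply 2, X at ..OX/OXOX | (0,0)=+0→X.OX/OXOX*; (0,1)=+0→.XOX/OXOX
ply 3, O at X.OX/OXOX | (0,1)=+0→XOOX/OXOX*
ply 4: XOOX/OXOX is terminal +0 (X); from ..OX/OX.X depth 4

PV length from [..OX/OX.X]: 3 plies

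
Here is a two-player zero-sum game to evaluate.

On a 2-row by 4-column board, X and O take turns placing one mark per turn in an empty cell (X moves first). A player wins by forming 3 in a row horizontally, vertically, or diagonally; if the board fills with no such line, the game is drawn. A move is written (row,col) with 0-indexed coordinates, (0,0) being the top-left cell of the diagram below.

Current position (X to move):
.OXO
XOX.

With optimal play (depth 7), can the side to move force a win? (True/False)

X winning at [.OXO/XOX.]: False

ply 1, X at .OXO/XOX. | (0,0)=+0→XOXO/XOX.*; (1,3)=+0→.OXO/XOXX
ply 2, O at XOXO/XOX. | (1,3)=+0→XOXO/XOXO*
ply 3: XOXO/XOXO is terminal +0 (X); from .OXO/XOX. depth 7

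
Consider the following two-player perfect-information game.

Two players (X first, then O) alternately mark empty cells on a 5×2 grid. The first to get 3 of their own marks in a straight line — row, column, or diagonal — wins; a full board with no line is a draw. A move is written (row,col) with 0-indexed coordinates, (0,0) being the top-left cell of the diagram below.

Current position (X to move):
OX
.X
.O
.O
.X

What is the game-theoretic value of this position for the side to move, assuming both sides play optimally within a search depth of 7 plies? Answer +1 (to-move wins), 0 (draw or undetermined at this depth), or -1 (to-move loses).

value(OX/.X/.O/.O/.X, X) = 0

ply 1, X at OX/.X/.O/.O/.X | (1,0)=+0→OX/XX/.O/.O/.X*; (2,0)=+0→OX/.X/XO/.O/.X; (3,0)=+0→OX/.X/.O/XO/.X; (4,0)=+0→OX/.X/.O/.O/XX
ply 2, O at OX/XX/.O/.O/.X | (2,0)=+0→OX/XX/OO/.O/.X*; (3,0)=+0→OX/XX/.O/OO/.X; (4,0)=+0→OX/XX/.O/.O/OX
ply 3, X at OX/XX/OO/.O/.X | (3,0)=+0→OX/XX/OO/XO/.X*; (4,0)=+0→OX/XX/OO/.O/XX
ply 4, O at OX/XX/OO/XO/.X | (4,0)=+0→OX/XX/OO/XO/OX*
ply 5: OX/XX/OO/XO/OX is terminal +0 (X); from OX/.X/.O/.O/.X depth 7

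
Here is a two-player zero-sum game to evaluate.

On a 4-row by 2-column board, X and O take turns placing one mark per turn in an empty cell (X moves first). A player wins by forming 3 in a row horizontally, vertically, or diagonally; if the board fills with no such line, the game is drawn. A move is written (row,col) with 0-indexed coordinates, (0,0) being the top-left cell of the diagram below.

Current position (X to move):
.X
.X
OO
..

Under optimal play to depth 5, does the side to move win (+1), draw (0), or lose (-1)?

value(.X/.X/OO/.., X) = 0

p1 X@[.X/.X/OO/..]: (0,0)[XX/.X/OO/..]+0* (1,0)[.X/XX/OO/..]+0 (3,0)[.X/.X/OO/X.]+0 (3,1)[.X/.X/OO/.X]-1
p2 O@[XX/.X/OO/..]: (1,0)[XX/OX/OO/..]+0* (3,0)[XX/.X/OO/O.]+0 (3,1)[XX/.X/OO/.O]+0
p3 X@[XX/OX/OO/..]: (3,0)[XX/OX/OO/X.]+0* (3,1)[XX/OX/OO/.X]-1
p4 O@[XX/OX/OO/X.]: (3,1)[XX/OX/OO/XO]+0*
p5 X@[XX/OX/OO/XO] terminal +0; root [.X/.X/OO/..] d5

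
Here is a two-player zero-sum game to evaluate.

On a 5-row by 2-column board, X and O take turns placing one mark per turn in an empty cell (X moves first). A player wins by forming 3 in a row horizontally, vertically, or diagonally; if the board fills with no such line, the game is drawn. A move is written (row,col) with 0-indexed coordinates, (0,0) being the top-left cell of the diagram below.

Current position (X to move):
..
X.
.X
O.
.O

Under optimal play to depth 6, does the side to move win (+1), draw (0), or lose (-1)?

value(../X./.X/O./.O, X) = +1

ply 1, X at ../X./.X/O./.O | (0,0)=+0→X./X./.X/O./.O; (0,1)=+0→.X/X./.X/O./.O; (1,1)=+1→../XX/.X/O./.O*; (2,0)=+1→../X./XX/O./.O; (3,1)=+0→../X./.X/OX/.O; (4,0)=+0→../X./.X/O./XO
ply 2, O at ../XX/.X/O./.O | (0,0)=-1→O./XX/.X/O./.O*; (0,1)=-1→.O/XX/.X/O./.O; (2,0)=-1→../XX/OX/O./.O; (3,1)=-1→../XX/.X/OO/.O; (4,0)=-1→../XX/.X/O./OO
ply 3, X at O./XX/.X/O./.O | (0,1)=+1→OX/XX/.X/O./.O*; (2,0)=+1→O./XX/XX/O./.O; (3,1)=+1→O./XX/.X/OX/.O; (4,0)=+1→O./XX/.X/O./XO
ply 4: OX/XX/.X/O./.O is terminal -1 (O); from ../X./.X/O./.O depth 6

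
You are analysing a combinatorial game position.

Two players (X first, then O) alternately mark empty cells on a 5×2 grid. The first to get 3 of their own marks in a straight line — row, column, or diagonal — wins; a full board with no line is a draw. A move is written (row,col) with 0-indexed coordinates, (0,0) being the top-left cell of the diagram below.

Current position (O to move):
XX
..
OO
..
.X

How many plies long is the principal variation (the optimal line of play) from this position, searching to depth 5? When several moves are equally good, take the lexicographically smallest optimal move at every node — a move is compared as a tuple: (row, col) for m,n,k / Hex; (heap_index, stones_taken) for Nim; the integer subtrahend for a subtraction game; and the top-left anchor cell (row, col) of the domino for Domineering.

ply 1, O at XX/../OO/../.X | (1,0)=+0→XX/O./OO/../.X; (1,1)=+1→XX/.O/OO/../.X*; (3,0)=+1→XX/../OO/O./.X; (3,1)=+1→XX/../OO/.O/.X; (4,0)=+0→XX/../OO/../OX
ply 2, X at XX/.O/OO/../.X | (1,0)=-1→XX/XO/OO/../.X*; (3,0)=-1→XX/.O/OO/X./.X; (3,1)=-1→XX/.O/OO/.X/.X; (4,0)=-1→XX/.O/OO/../XX
ply 3, O at XX/XO/OO/../.X | (3,0)=+1→XX/XO/OO/O./.X*; (3,1)=+1→XX/XO/OO/.O/.X; (4,0)=+1→XX/XO/OO/../OX
ply 4, X at XX/XO/OO/O./.X | (3,1)=-1→XX/XO/OO/OX/.X*; (4,0)=-1→XX/XO/OO/O./XX
ply 5, O at XX/XO/OO/OX/.X | (4,0)=+1→XX/XO/OO/OX/OX*
ply 6: XX/XO/OO/OX/OX is terminal -1 (X); from XX/../OO/../.X depth 5

PV length from [XX/../OO/../.X]: 5 plies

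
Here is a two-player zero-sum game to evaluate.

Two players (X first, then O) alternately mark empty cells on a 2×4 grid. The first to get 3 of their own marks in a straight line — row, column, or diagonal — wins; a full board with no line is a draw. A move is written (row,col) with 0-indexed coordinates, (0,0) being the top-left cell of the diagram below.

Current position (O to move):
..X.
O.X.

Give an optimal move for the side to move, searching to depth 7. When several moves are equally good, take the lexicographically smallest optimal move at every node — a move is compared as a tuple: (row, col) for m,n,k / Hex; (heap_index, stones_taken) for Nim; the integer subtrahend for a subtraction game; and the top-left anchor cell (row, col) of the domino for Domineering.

ply 1, O at ..X./O.X. | (0,0)=+0→O.X./O.X.*; (0,1)=+0→.OX./O.X.; (0,3)=+0→..XO/O.X.; (1,1)=-1→..X./OOX.; (1,3)=-1→..X./O.XO
ply 2, X at O.X./O.X. | (0,1)=+0→OXX./O.X.*; (0,3)=+0→O.XX/O.X.; (1,1)=+0→O.X./OXX.; (1,3)=+0→O.X./O.XX
ply 3, O at OXX./O.X. | (0,3)=+0→OXXO/O.X.*; (1,1)=-1→OXX./OOX.; (1,3)=-1→OXX./O.XO
ply 4, X at OXXO/O.X. | (1,1)=+0→OXXO/OXX.*; (1,3)=+0→OXXO/O.XX
ply 5, O at OXXO/OXX. | (1,3)=+0→OXXO/OXXO*
ply 6: OXXO/OXXO is terminal +0 (X); from ..X./O.X. depth 7

O's best at [..X./O.X.]: (0,0)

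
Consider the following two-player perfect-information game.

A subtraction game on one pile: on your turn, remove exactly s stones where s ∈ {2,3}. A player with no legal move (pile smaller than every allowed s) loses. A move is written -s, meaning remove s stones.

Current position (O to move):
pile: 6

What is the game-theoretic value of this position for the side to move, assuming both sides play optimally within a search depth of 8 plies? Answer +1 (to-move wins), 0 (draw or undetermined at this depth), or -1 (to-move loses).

value(6, O) = -1

[6] O move#1: -2:-1/4*, -3:-1/3
[4] X move#2: -2:-1/2, -3:+1/1*
[1] end (terminal -1, O#3); searched 6 to 8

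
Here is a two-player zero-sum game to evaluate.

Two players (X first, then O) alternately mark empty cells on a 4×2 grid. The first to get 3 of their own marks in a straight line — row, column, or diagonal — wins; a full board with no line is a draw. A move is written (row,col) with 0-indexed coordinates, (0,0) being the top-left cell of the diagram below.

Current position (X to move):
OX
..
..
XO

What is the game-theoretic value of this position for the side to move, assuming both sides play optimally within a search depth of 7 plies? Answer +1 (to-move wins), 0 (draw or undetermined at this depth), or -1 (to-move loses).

[OX/../../XO] X move#1: (1,0):+0/OX/X./../XO*, (1,1):+0/OX/.X/../XO, (2,0):+0/OX/../X./XO, (2,1):+0/OX/../.X/XO
[OX/X./../XO] O move#2: (1,1):-1/OX/XO/../XO, (2,0):+0/OX/X./O./XO*, (2,1):-1/OX/X./.O/XO
[OX/X./O./XO] X move#3: (1,1):+0/OX/XX/O./XO*, (2,1):+0/OX/X./OX/XO
[OX/XX/O./XO] O move#4: (2,1):+0/OX/XX/OO/XO*
[OX/XX/OO/XO] end (terminal +0, X#5); searched OX/../../XO to 7

value(OX/../../XO, X) = 0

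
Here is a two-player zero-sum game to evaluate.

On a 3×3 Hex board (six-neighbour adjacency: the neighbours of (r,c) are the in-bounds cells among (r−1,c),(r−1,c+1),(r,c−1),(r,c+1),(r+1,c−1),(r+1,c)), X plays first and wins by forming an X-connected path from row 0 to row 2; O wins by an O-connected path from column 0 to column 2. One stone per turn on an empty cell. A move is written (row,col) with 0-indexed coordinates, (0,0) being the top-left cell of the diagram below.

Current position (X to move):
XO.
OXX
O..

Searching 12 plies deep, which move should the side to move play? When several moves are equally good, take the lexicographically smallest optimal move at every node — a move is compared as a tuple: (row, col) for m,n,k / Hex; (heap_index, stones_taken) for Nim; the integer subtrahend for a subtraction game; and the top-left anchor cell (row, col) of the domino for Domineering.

[XO./OXX/O..] X move#1: (0,2):+1/XOX/OXX/O..*, (2,1):-1/XO./OXX/OX., (2,2):-1/XO./OXX/O.X
[XOX/OXX/O..] O move#2: (2,1):-1/XOX/OXX/OO.*, (2,2):-1/XOX/OXX/O.O
[XOX/OXX/OO.] X move#3: (2,2):+1/XOX/OXX/OOX*
[XOX/OXX/OOX] end (terminal -1, O#4); searched XO./OXX/O.. to 12

X's best at [XO./OXX/O..]: (0,2)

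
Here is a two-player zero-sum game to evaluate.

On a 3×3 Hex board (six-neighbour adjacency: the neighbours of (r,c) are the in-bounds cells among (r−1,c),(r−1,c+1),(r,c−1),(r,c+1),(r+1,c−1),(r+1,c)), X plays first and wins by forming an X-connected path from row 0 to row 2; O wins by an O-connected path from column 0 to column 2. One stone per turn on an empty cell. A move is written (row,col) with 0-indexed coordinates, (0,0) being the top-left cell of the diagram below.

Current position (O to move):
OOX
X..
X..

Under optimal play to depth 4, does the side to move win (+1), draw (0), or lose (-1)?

value(OOX/X../X.., O) = -1

[OOX/X../X..] O move#1: (1,1):-1/OOX/XO./X..*, (1,2):-1/OOX/X.O/X.., (2,1):-1/OOX/X../XO., (2,2):-1/OOX/X../X.O
[OOX/XO./X..] X move#2: (1,2):+1/OOX/XOX/X..*, (2,1):-1/OOX/XO./XX., (2,2):-1/OOX/XO./X.X
[OOX/XOX/X..] O move#3: (2,1):-1/OOX/XOX/XO.*, (2,2):-1/OOX/XOX/X.O
[OOX/XOX/XO.] X move#4: (2,2):+1/OOX/XOX/XOX*
[OOX/XOX/XOX] end (terminal -1, O#5); searched OOX/X../X.. to 4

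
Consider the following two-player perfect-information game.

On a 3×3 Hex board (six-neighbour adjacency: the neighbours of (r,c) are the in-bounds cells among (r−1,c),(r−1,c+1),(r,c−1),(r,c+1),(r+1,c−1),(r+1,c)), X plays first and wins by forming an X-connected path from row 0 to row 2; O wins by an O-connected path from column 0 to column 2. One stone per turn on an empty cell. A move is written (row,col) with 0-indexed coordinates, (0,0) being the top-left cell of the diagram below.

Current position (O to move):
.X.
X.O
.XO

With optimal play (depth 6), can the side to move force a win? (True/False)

ply 1, O at .X./X.O/.XO | (0,0)=-1→OX./X.O/.XO*; (0,2)=-1→.XO/X.O/.XO; (1,1)=-1→.X./XOO/.XO; (2,0)=-1→.X./X.O/OXO
ply 2, X at OX./X.O/.XO | (0,2)=+1→OXX/X.O/.XO*; (1,1)=+1→OX./XXO/.XO; (2,0)=+1→OX./X.O/XXO
ply 3, O at OXX/X.O/.XO | (1,1)=-1→OXX/XOO/.XO*; (2,0)=-1→OXX/X.O/OXO
ply 4, X at OXX/XOO/.XO | (2,0)=+1→OXX/XOO/XXO*
ply 5: OXX/XOO/XXO is terminal -1 (O); from .X./X.O/.XO depth 6

O winning at [.X./X.O/.XO]: False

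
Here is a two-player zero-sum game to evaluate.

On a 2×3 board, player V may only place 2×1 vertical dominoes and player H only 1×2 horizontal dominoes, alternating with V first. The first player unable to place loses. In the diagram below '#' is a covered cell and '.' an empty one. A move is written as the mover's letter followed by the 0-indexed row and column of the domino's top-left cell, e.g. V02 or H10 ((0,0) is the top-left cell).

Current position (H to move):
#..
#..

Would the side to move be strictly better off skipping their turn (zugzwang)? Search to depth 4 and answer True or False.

zugzwang(#../#.., H) = False

[#../#..] H move#1: H01:+1/###/#..*, H11:+1/#../###
[###/#..] end (terminal -1, V#2); searched #../#.. to 4
suppose H passes — search the same position with V to move:
pass> [#../#..] V move#1: V01:+1/##./##.*, V02:+1/#.#/#.#
pass> [##./##.] end (terminal -1, H#2); searched #../#.. to 4
for H: play +1, pass -1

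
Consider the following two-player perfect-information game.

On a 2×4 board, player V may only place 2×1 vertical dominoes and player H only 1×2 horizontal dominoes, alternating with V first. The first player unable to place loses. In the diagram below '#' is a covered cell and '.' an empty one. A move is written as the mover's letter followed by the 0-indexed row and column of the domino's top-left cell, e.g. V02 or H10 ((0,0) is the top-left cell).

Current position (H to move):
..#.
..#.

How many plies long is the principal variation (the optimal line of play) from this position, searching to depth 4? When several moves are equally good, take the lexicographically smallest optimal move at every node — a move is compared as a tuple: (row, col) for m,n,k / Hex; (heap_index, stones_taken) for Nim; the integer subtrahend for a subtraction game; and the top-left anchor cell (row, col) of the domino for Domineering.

ply 1, H at ..#./..#. | H00=+1→###./..#.*; H10=+1→..#./###.
ply 2, V at ###./..#. | V03=-1→####/..##*
ply 3, H at ####/..## | H10=+1→####/####*
ply 4: ####/#### is terminal -1 (V); from ..#./..#. depth 4

PV length from [..#./..#.]: 3 plies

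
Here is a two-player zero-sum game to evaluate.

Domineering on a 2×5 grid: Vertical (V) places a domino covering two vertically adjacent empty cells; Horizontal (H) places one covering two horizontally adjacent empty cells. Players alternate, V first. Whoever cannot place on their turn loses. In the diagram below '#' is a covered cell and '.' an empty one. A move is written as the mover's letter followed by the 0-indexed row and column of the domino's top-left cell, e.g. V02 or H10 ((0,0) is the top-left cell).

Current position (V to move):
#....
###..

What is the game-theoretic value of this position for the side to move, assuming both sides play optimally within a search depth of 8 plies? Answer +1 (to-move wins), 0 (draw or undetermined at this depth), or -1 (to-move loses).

[#..../###..] V move#1: V03:+1/#..#./####.*, V04:-1/#...#/###.#
[#..#./####.] H move#2: H01:-1/####./####.*
[####./####.] V move#3: V04:+1/#####/#####*
[#####/#####] end (terminal -1, H#4); searched #..../###.. to 8

value(#..../###.., V) = +1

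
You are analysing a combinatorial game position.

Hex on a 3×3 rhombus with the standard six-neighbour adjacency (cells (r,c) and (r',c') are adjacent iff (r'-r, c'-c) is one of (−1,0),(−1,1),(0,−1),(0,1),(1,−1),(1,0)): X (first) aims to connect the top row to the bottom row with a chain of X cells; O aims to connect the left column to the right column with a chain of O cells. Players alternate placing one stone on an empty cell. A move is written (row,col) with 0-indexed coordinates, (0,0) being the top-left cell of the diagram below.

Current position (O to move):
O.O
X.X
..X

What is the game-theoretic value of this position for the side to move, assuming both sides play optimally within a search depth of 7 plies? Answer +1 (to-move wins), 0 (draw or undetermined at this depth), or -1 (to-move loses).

p1 O@[O.O/X.X/..X]: (0,1)[OOO/X.X/..X]+1* (1,1)[O.O/XOX/..X]+1 (2,0)[O.O/X.X/O.X]+1 (2,1)[O.O/X.X/.OX]-1
p2 X@[OOO/X.X/..X] terminal -1; root [O.O/X.X/..X] d7

value(O.O/X.X/..X, O) = +1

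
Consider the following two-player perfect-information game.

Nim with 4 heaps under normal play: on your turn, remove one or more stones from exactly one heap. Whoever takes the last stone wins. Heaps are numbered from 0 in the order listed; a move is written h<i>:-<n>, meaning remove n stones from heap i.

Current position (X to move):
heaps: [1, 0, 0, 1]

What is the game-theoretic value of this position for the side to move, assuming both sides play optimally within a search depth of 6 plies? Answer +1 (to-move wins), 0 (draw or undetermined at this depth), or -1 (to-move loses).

value((1,0,0,1), X) = -1

ply 1, X at (1,0,0,1) | h0:-1=-1→(0,0,0,1)*; h3:-1=-1→(1,0,0,0)
ply 2, O at (0,0,0,1) | h3:-1=+1→(0,0,0,0)*
ply 3: (0,0,0,0) is terminal -1 (X); from (1,0,0,1) depth 6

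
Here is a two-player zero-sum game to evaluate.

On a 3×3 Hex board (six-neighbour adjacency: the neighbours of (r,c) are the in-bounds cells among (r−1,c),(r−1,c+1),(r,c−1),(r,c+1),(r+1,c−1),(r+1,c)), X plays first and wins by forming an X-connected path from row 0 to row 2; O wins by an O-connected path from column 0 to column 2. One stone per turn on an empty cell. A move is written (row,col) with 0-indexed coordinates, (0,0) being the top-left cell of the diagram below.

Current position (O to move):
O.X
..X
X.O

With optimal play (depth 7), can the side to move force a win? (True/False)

ply 1, O at O.X/..X/X.O | (0,1)=-1→OOX/..X/X.O*; (1,0)=-1→O.X/O.X/X.O; (1,1)=-1→O.X/.OX/X.O; (2,1)=-1→O.X/..X/XOO
ply 2, X at OOX/..X/X.O | (1,0)=+1→OOX/X.X/X.O*; (1,1)=+1→OOX/.XX/X.O; (2,1)=+1→OOX/..X/XXO
ply 3, O at OOX/X.X/X.O | (1,1)=-1→OOX/XOX/X.O*; (2,1)=-1→OOX/X.X/XOO
ply 4, X at OOX/XOX/X.O | (2,1)=+1→OOX/XOX/XXO*
ply 5: OOX/XOX/XXO is terminal -1 (O); from O.X/..X/X.O depth 7

O winning at [O.X/..X/X.O]: False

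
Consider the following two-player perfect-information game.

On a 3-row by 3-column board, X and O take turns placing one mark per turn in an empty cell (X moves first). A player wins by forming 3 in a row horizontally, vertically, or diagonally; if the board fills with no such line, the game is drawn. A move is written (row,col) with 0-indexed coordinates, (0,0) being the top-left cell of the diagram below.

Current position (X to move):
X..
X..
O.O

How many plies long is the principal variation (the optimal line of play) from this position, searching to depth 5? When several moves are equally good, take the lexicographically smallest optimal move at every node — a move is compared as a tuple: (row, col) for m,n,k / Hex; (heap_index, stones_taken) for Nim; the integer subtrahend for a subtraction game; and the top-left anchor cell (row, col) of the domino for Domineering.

p1 X@[X../X../O.O]: (0,1)[XX./X../O.O]-1* (0,2)[X.X/X../O.O]-1 (1,1)[X../XX./O.O]-1 (1,2)[X../X.X/O.O]-1 (2,1)[X../X../OXO]-1
p2 O@[XX./X../O.O]: (0,2)[XXO/X../O.O]+1* (1,1)[XX./XO./O.O]-1 (1,2)[XX./X.O/O.O]-1 (2,1)[XX./X../OOO]+1
p3 X@[XXO/X../O.O]: (1,1)[XXO/XX./O.O]-1* (1,2)[XXO/X.X/O.O]-1 (2,1)[XXO/X../OXO]-1
p4 O@[XXO/XX./O.O]: (1,2)[XXO/XXO/O.O]+1* (2,1)[XXO/XX./OOO]+1
p5 X@[XXO/XXO/O.O] terminal -1; root [X../X../O.O] d5

PV length from [X../X../O.O]: 4 plies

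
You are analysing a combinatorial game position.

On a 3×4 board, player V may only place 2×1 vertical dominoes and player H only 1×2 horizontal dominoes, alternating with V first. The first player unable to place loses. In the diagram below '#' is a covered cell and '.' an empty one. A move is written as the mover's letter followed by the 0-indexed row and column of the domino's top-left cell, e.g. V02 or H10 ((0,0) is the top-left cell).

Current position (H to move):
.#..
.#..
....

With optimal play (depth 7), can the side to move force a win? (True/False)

p1 H@[.#../.#../....]: H02[.###/.#../....]-1 H12[.#../.###/....]+1* H20[.#../.#../##..]-1 H21[.#../.#../.##.]-1 H22[.#../.#../..##]-1
p2 V@[.#../.###/....]: V00[##../####/....]-1* V10[.#../####/#...]-1
p3 H@[##../####/....]: H02[####/####/....]+1* H20[##../####/##..]+1 H21[##../####/.##.]+1 H22[##../####/..##]+1
p4 V@[####/####/....] terminal -1; root [.#../.#../....] d7

H winning at [.#../.#../....]: True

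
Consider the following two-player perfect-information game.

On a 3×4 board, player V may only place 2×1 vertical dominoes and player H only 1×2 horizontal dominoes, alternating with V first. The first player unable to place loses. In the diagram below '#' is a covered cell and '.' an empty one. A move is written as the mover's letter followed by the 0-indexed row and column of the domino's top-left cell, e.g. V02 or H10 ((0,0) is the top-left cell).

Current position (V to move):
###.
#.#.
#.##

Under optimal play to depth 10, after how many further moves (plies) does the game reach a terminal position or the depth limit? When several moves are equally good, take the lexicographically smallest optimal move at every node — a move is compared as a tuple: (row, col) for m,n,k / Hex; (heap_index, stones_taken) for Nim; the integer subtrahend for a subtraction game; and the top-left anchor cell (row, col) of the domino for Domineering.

PV length from [###./#.#./#.##]: 1 ply

p1 V@[###./#.#./#.##]: V03[####/#.##/#.##]+1* V11[###./###./####]+1
p2 H@[####/#.##/#.##] terminal -1; root [###./#.#./#.##] d10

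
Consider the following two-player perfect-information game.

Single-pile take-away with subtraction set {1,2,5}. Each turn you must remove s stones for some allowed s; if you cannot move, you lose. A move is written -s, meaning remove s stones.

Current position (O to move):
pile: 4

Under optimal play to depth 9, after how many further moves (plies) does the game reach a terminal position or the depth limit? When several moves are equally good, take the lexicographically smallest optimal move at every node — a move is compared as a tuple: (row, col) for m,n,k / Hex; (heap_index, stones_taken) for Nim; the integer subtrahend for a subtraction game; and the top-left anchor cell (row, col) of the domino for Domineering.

p1 O@[4]: -1[3]+1* -2[2]-1
p2 X@[3]: -1[2]-1* -2[1]-1
p3 O@[2]: -1[1]-1 -2[0]+1*
p4 X@[0] terminal -1; root [4] d9

PV length from [4]: 3 plies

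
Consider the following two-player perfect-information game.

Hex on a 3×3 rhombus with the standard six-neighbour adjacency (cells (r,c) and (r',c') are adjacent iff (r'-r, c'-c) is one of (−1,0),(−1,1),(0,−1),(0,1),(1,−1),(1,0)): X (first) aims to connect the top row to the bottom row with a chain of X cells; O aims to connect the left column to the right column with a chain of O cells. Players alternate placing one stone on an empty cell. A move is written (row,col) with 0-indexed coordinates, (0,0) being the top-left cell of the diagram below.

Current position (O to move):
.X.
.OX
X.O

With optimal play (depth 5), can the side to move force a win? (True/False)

ply 1, O at .X./.OX/X.O | (0,0)=-1→OX./.OX/X.O; (0,2)=-1→.XO/.OX/X.O; (1,0)=+1→.X./OOX/X.O*; (2,1)=-1→.X./.OX/XOO
ply 2, X at .X./OOX/X.O | (0,0)=-1→XX./OOX/X.O*; (0,2)=-1→.XX/OOX/X.O; (2,1)=-1→.X./OOX/XXO
ply 3, O at XX./OOX/X.O | (0,2)=+1→XXO/OOX/X.O*; (2,1)=+1→XX./OOX/XOO
ply 4: XXO/OOX/X.O is terminal -1 (X); from .X./.OX/X.O depth 5

O winning at [.X./.OX/X.O]: True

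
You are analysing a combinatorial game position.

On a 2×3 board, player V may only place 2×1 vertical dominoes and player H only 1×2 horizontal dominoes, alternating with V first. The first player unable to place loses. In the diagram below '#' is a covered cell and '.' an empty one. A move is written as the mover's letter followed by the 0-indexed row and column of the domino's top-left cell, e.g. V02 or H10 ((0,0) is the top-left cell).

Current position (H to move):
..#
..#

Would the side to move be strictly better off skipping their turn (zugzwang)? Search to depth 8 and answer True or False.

zugzwang(..#/..#, H) = False

[..#/..#] H move#1: H00:+1/###/..#*, H10:+1/..#/###
[###/..#] end (terminal -1, V#2); searched ..#/..# to 8
pass branch (V moves first from the same position):
  | [..#/..#] V move#1: V00:+1/#.#/#.#*, V01:+1/.##/.##
  | [#.#/#.#] end (terminal -1, H#2); searched ..#/..# to 8
H moving scores +1; H passing scores -1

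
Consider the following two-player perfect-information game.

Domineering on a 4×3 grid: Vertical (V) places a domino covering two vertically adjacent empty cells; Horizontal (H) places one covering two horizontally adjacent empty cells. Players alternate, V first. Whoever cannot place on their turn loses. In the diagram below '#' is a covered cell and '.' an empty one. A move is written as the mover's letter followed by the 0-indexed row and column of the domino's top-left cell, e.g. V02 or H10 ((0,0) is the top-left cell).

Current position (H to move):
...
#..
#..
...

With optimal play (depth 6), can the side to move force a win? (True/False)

ply 1, H at .../#../#../... | H00=-1→##./#../#../...*; H01=-1→.##/#../#../...; H11=-1→.../###/#../...; H21=-1→.../#../###/...; H30=-1→.../#../#../##.; H31=-1→.../#../#../.##
ply 2, V at ##./#../#../... | V02=-1→###/#.#/#../...; V11=+1→##./##./##./...*; V12=+1→##./#.#/#.#/...; V21=+1→##./#../##./.#.; V22=+1→##./#../#.#/..#
ply 3, H at ##./##./##./... | H30=-1→##./##./##./##.*; H31=-1→##./##./##./.##
ply 4, V at ##./##./##./##. | V02=+1→###/###/##./##.*; V12=+1→##./###/###/##.; V22=+1→##./##./###/###
ply 5: ###/###/##./##. is terminal -1 (H); from .../#../#../... depth 6

H winning at [.../#../#../...]: False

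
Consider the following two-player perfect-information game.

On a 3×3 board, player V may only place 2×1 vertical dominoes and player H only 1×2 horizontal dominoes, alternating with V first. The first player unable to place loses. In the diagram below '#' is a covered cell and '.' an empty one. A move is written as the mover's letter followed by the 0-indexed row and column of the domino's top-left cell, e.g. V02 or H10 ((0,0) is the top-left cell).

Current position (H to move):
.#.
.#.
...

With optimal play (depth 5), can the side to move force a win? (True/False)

ply 1, H at .#./.#./... | H20=-1→.#./.#./##.*; H21=-1→.#./.#./.##
ply 2, V at .#./.#./##. | V00=+1→##./##./##.*; V02=+1→.##/.##/##.; V12=+1→.#./.##/###
ply 3: ##./##./##. is terminal -1 (H); from .#./.#./... depth 5

H winning at [.#./.#./...]: False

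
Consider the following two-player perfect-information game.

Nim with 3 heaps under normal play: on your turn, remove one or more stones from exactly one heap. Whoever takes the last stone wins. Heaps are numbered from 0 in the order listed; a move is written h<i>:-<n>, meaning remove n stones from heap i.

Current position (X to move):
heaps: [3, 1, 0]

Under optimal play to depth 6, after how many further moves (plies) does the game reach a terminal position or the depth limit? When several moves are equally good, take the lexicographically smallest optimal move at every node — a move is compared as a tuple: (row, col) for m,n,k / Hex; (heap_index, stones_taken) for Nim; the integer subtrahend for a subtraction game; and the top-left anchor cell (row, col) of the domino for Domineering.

PV length from [(3,1,0)]: 3 plies

p1 X@[(3,1,0)]: h0:-1[(2,1,0)]-1 h0:-2[(1,1,0)]+1* h0:-3[(0,1,0)]-1 h1:-1[(3,0,0)]-1
p2 O@[(1,1,0)]: h0:-1[(0,1,0)]-1* h1:-1[(1,0,0)]-1
p3 X@[(0,1,0)]: h1:-1[(0,0,0)]+1*
p4 O@[(0,0,0)] terminal -1; root [(3,1,0)] d6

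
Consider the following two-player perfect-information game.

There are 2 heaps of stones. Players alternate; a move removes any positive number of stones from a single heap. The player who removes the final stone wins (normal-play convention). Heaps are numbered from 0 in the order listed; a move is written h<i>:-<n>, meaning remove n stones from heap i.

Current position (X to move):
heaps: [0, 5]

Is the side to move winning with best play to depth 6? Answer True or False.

ply 1, X at (0,5) | h1:-1=-1→(0,4); h1:-2=-1→(0,3); h1:-3=-1→(0,2); h1:-4=-1→(0,1); h1:-5=+1→(0,0)*
ply 2: (0,0) is terminal -1 (O); from (0,5) depth 6

X winning at [(0,5)]: True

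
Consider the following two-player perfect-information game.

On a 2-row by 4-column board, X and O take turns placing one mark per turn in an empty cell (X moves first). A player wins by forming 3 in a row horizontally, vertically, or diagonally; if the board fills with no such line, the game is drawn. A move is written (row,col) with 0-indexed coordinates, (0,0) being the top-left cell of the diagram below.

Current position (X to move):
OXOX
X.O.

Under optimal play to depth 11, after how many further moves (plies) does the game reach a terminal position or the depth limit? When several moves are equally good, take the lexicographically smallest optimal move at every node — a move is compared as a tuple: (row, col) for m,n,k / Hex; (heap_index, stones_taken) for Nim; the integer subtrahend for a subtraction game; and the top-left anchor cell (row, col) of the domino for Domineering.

PV length from [OXOX/X.O.]: 2 plies

[OXOX/X.O.] X move#1: (1,1):+0/OXOX/XXO.*, (1,3):+0/OXOX/X.OX
[OXOX/XXO.] O move#2: (1,3):+0/OXOX/XXOO*
[OXOX/XXOO] end (terminal +0, X#3); searched OXOX/X.O. to 11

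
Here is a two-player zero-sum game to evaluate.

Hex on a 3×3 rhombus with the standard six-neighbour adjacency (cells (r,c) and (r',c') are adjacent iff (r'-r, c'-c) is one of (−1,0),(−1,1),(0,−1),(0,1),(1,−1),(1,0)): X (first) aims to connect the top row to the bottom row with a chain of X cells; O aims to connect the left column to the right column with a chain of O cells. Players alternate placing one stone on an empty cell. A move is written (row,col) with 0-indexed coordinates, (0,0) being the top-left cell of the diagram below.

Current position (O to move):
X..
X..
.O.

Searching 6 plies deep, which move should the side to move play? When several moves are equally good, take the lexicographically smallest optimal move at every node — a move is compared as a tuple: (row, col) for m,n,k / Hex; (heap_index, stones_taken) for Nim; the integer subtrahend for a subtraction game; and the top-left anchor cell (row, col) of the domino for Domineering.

p1 O@[X../X../.O.]: (0,1)[XO./X../.O.]-1 (0,2)[X.O/X../.O.]-1 (1,1)[X../XO./.O.]-1 (1,2)[X../X.O/.O.]-1 (2,0)[X../X../OO.]+1* (2,2)[X../X../.OO]-1
p2 X@[X../X../OO.]: (0,1)[XX./X../OO.]-1* (0,2)[X.X/X../OO.]-1 (1,1)[X../XX./OO.]-1 (1,2)[X../X.X/OO.]-1 (2,2)[X../X../OOX]-1
p3 O@[XX./X../OO.]: (0,2)[XXO/X../OO.]+1* (1,1)[XX./XO./OO.]+1 (1,2)[XX./X.O/OO.]+1 (2,2)[XX./X../OOO]+1
p4 X@[XXO/X../OO.]: (1,1)[XXO/XX./OO.]-1* (1,2)[XXO/X.X/OO.]-1 (2,2)[XXO/X../OOX]-1
p5 O@[XXO/XX./OO.]: (1,2)[XXO/XXO/OO.]+1* (2,2)[XXO/XX./OOO]+1
p6 X@[XXO/XXO/OO.] terminal -1; root [X../X../.O.] d6

O's best at [X../X../.O.]: (2,0)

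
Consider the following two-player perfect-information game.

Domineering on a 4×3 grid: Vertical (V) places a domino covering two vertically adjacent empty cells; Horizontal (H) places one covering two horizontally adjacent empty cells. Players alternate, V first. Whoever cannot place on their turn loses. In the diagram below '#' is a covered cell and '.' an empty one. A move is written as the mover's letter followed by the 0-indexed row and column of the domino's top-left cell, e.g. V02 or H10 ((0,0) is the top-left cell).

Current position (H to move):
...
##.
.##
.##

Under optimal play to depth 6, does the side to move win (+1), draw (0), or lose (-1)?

[.../##./.##/.##] H move#1: H00:-1/##./##./.##/.##*, H01:-1/.##/##./.##/.##
[##./##./.##/.##] V move#2: V02:+1/###/###/.##/.##*, V20:+1/##./##./###/###
[###/###/.##/.##] end (terminal -1, H#3); searched .../##./.##/.## to 6

value(.../##./.##/.##, H) = -1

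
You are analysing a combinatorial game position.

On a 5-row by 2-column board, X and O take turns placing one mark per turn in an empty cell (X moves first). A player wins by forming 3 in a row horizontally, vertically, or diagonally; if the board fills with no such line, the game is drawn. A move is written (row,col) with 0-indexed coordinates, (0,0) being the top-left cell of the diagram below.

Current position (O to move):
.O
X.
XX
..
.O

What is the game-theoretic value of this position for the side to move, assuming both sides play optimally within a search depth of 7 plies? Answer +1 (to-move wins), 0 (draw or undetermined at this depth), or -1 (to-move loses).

value(.O/X./XX/../.O, O) = -1

ply 1, O at .O/X./XX/../.O | (0,0)=-1→OO/X./XX/../.O*; (1,1)=-1→.O/XO/XX/../.O; (3,0)=-1→.O/X./XX/O./.O; (3,1)=-1→.O/X./XX/.O/.O; (4,0)=-1→.O/X./XX/../OO
ply 2, X at OO/X./XX/../.O | (1,1)=+1→OO/XX/XX/../.O*; (3,0)=+1→OO/X./XX/X./.O; (3,1)=+1→OO/X./XX/.X/.O; (4,0)=+0→OO/X./XX/../XO
ply 3, O at OO/XX/XX/../.O | (3,0)=-1→OO/XX/XX/O./.O*; (3,1)=-1→OO/XX/XX/.O/.O; (4,0)=-1→OO/XX/XX/../OO
ply 4, X at OO/XX/XX/O./.O | (3,1)=+1→OO/XX/XX/OX/.O*; (4,0)=+0→OO/XX/XX/O./XO
ply 5: OO/XX/XX/OX/.O is terminal -1 (O); from .O/X./XX/../.O depth 7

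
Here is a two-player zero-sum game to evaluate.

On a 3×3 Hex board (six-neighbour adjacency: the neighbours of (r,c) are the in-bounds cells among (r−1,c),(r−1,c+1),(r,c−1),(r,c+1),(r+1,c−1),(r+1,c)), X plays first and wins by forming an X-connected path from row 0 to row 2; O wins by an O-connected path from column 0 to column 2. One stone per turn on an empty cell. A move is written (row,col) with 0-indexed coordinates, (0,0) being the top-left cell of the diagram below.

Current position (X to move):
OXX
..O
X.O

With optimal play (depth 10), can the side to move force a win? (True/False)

X winning at [OXX/..O/X.O]: True

ply 1, X at OXX/..O/X.O | (1,0)=+1→OXX/X.O/X.O*; (1,1)=+1→OXX/.XO/X.O; (2,1)=+1→OXX/..O/XXO
ply 2: OXX/X.O/X.O is terminal -1 (O); from OXX/..O/X.O depth 10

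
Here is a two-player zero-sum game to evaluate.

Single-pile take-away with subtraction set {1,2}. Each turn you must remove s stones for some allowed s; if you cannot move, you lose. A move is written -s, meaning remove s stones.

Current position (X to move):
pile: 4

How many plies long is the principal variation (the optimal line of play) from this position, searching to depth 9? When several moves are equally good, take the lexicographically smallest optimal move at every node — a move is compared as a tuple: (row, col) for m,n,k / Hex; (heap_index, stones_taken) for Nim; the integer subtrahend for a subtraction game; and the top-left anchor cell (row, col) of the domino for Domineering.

PV length from [4]: 3 plies

p1 X@[4]: -1[3]+1* -2[2]-1
p2 O@[3]: -1[2]-1* -2[1]-1
p3 X@[2]: -1[1]-1 -2[0]+1*
p4 O@[0] terminal -1; root [4] d9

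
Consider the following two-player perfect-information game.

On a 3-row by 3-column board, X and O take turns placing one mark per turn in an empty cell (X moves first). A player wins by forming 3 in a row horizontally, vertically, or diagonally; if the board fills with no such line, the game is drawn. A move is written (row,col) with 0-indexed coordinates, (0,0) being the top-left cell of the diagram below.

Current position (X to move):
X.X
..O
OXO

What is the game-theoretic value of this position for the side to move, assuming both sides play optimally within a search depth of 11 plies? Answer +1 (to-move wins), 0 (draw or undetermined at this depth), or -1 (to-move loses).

ply 1, X at X.X/..O/OXO | (0,1)=+1→XXX/..O/OXO*; (1,0)=+0→X.X/X.O/OXO; (1,1)=+0→X.X/.XO/OXO
ply 2: XXX/..O/OXO is terminal -1 (O); from X.X/..O/OXO depth 11

value(X.X/..O/OXO, X) = +1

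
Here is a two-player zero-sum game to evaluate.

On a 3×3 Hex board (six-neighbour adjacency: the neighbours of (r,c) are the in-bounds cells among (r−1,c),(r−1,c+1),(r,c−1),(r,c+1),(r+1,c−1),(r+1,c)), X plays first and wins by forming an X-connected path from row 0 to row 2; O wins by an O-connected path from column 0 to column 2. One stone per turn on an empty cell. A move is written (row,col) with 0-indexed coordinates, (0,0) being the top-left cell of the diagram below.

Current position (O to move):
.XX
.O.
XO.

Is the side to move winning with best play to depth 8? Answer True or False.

O winning at [.XX/.O./XO.]: True

ply 1, O at .XX/.O./XO. | (0,0)=-1→OXX/.O./XO.; (1,0)=+1→.XX/OO./XO.*; (1,2)=-1→.XX/.OO/XO.; (2,2)=-1→.XX/.O./XOO
ply 2, X at .XX/OO./XO. | (0,0)=-1→XXX/OO./XO.*; (1,2)=-1→.XX/OOX/XO.; (2,2)=-1→.XX/OO./XOX
ply 3, O at XXX/OO./XO. | (1,2)=+1→XXX/OOO/XO.*; (2,2)=+1→XXX/OO./XOO
ply 4: XXX/OOO/XO. is terminal -1 (X); from .XX/.O./XO. depth 8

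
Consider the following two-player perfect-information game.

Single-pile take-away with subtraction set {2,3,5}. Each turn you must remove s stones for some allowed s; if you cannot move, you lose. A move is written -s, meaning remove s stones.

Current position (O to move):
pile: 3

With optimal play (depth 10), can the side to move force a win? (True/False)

O winning at [3]: True

p1 O@[3]: -2[1]+1* -3[0]+1
p2 X@[1] terminal -1; root [3] d10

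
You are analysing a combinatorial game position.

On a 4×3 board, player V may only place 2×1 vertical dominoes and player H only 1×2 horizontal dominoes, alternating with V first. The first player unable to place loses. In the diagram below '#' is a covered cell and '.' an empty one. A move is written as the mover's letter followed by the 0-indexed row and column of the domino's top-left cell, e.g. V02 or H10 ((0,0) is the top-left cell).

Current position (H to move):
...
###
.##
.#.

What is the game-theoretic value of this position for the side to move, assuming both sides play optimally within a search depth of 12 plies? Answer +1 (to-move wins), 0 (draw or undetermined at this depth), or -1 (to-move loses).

ply 1, H at .../###/.##/.#. | H00=-1→##./###/.##/.#.*; H01=-1→.##/###/.##/.#.
ply 2, V at ##./###/.##/.#. | V20=+1→##./###/###/##.*
ply 3: ##./###/###/##. is terminal -1 (H); from .../###/.##/.#. depth 12

value(.../###/.##/.#., H) = -1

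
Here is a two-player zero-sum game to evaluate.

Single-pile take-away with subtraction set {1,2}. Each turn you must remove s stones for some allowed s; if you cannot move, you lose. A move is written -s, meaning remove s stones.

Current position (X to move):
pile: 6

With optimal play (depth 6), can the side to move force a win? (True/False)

X winning at [6]: False

ply 1, X at 6 | -1=-1→5*; -2=-1→4
ply 2, O at 5 | -1=-1→4; -2=+1→3*
ply 3, X at 3 | -1=-1→2*; -2=-1→1
ply 4, O at 2 | -1=-1→1; -2=+1→0*
ply 5: 0 is terminal -1 (X); from 6 depth 6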